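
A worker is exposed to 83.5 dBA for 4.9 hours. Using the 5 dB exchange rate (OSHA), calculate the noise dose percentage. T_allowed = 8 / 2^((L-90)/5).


Given values:
  L = 83.5 dBA, T = 4.9 hours
Formula: T_allowed = 8 / 2^((L - 90) / 5)
Compute exponent: (83.5 - 90) / 5 = -1.3
Compute 2^(-1.3) = 0.406126
T_allowed = 8 / 0.406126 = 19.69832 hours
Dose = (T / T_allowed) * 100
Dose = (4.9 / 19.69832) * 100 = 24.88

24.88 %


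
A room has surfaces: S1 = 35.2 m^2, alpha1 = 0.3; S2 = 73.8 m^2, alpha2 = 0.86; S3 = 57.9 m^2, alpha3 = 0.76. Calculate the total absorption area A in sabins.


Given surfaces:
  Surface 1: 35.2 * 0.3 = 10.56
  Surface 2: 73.8 * 0.86 = 63.468
  Surface 3: 57.9 * 0.76 = 44.004
Formula: A = sum(Si * alpha_i)
A = 10.56 + 63.468 + 44.004
A = 118.03

118.03 sabins


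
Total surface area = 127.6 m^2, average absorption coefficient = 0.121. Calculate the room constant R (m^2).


Given values:
  S = 127.6 m^2, alpha = 0.121
Formula: R = S * alpha / (1 - alpha)
Numerator: 127.6 * 0.121 = 15.4396
Denominator: 1 - 0.121 = 0.879
R = 15.4396 / 0.879 = 17.56

17.56 m^2


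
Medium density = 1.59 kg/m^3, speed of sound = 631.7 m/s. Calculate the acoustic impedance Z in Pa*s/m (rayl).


Given values:
  rho = 1.59 kg/m^3
  c = 631.7 m/s
Formula: Z = rho * c
Z = 1.59 * 631.7
Z = 1004.4

1004.4 rayl


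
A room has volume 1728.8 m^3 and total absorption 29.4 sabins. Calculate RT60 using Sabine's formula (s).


Given values:
  V = 1728.8 m^3
  A = 29.4 sabins
Formula: RT60 = 0.161 * V / A
Numerator: 0.161 * 1728.8 = 278.3368
RT60 = 278.3368 / 29.4 = 9.467

9.467 s


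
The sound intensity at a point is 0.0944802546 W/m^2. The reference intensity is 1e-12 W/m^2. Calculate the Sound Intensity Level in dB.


Given values:
  I = 0.0944802546 W/m^2
  I_ref = 1e-12 W/m^2
Formula: SIL = 10 * log10(I / I_ref)
Compute ratio: I / I_ref = 94480254600
Compute log10: log10(94480254600) = 10.975341
Multiply: SIL = 10 * 10.975341 = 109.75

109.75 dB


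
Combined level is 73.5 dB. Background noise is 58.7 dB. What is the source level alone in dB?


Given values:
  L_total = 73.5 dB, L_bg = 58.7 dB
Formula: L_source = 10 * log10(10^(L_total/10) - 10^(L_bg/10))
Convert to linear:
  10^(73.5/10) = 22387211.3857
  10^(58.7/10) = 741310.2413
Difference: 22387211.3857 - 741310.2413 = 21645901.1444
L_source = 10 * log10(21645901.1444) = 73.35

73.35 dB


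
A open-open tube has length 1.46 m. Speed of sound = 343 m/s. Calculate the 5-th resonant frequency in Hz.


Given values:
  Tube type: open-open, L = 1.46 m, c = 343 m/s, n = 5
Formula: f_n = n * c / (2 * L)
Compute 2 * L = 2 * 1.46 = 2.92
f = 5 * 343 / 2.92
f = 587.33

587.33 Hz


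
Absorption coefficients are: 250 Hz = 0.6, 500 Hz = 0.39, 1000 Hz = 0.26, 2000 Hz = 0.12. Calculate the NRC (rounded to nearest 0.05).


Given values:
  a_250 = 0.6, a_500 = 0.39
  a_1000 = 0.26, a_2000 = 0.12
Formula: NRC = (a250 + a500 + a1000 + a2000) / 4
Sum = 0.6 + 0.39 + 0.26 + 0.12 = 1.37
NRC = 1.37 / 4 = 0.3425
Rounded to nearest 0.05: 0.35

0.35


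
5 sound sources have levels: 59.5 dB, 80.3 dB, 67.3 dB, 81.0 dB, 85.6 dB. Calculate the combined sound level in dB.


Formula: L_total = 10 * log10( sum(10^(Li/10)) )
  Source 1: 10^(59.5/10) = 891250.9381
  Source 2: 10^(80.3/10) = 107151930.5238
  Source 3: 10^(67.3/10) = 5370317.9637
  Source 4: 10^(81.0/10) = 125892541.1794
  Source 5: 10^(85.6/10) = 363078054.7701
Sum of linear values = 602384095.3751
L_total = 10 * log10(602384095.3751) = 87.8

87.8 dB


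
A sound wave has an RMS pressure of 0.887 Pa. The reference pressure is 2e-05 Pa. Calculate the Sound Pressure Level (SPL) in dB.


Given values:
  p = 0.887 Pa
  p_ref = 2e-05 Pa
Formula: SPL = 20 * log10(p / p_ref)
Compute ratio: p / p_ref = 0.887 / 2e-05 = 44350
Compute log10: log10(44350) = 4.646894
Multiply: SPL = 20 * 4.646894 = 92.94

92.94 dB


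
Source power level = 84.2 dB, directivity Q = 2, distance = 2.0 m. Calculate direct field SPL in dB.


Given values:
  Lw = 84.2 dB, Q = 2, r = 2.0 m
Formula: SPL = Lw + 10 * log10(Q / (4 * pi * r^2))
Compute 4 * pi * r^2 = 4 * pi * 2.0^2 = 50.2655
Compute Q / denom = 2 / 50.2655 = 0.03978872
Compute 10 * log10(0.03978872) = -14.0024
SPL = 84.2 + (-14.0024) = 70.2

70.2 dB


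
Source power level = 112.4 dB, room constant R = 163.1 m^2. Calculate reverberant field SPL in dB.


Given values:
  Lw = 112.4 dB, R = 163.1 m^2
Formula: SPL = Lw + 10 * log10(4 / R)
Compute 4 / R = 4 / 163.1 = 0.024525
Compute 10 * log10(0.024525) = -16.1039
SPL = 112.4 + (-16.1039) = 96.3

96.3 dB


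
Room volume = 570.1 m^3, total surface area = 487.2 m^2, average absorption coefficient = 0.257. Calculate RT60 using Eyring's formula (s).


Given values:
  V = 570.1 m^3, S = 487.2 m^2, alpha = 0.257
Formula: RT60 = 0.161 * V / (-S * ln(1 - alpha))
Compute ln(1 - 0.257) = ln(0.743) = -0.297059
Denominator: -487.2 * -0.297059 = 144.7271
Numerator: 0.161 * 570.1 = 91.7861
RT60 = 91.7861 / 144.7271 = 0.634

0.634 s


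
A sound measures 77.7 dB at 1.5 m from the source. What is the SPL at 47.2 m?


Given values:
  SPL1 = 77.7 dB, r1 = 1.5 m, r2 = 47.2 m
Formula: SPL2 = SPL1 - 20 * log10(r2 / r1)
Compute ratio: r2 / r1 = 47.2 / 1.5 = 31.4667
Compute log10: log10(31.4667) = 1.497851
Compute drop: 20 * 1.497851 = 29.957
SPL2 = 77.7 - 29.957 = 47.74

47.74 dB


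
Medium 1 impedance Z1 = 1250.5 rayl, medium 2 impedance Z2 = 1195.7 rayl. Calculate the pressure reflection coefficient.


Given values:
  Z1 = 1250.5 rayl, Z2 = 1195.7 rayl
Formula: R = (Z2 - Z1) / (Z2 + Z1)
Numerator: Z2 - Z1 = 1195.7 - 1250.5 = -54.8
Denominator: Z2 + Z1 = 1195.7 + 1250.5 = 2446.2
R = -54.8 / 2446.2 = -0.0224

-0.0224


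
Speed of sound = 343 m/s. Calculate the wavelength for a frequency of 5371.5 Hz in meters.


Given values:
  c = 343 m/s, f = 5371.5 Hz
Formula: lambda = c / f
lambda = 343 / 5371.5
lambda = 0.0639

0.0639 m


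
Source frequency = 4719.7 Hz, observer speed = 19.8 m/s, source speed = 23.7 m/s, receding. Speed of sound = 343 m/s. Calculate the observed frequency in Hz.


Given values:
  f_s = 4719.7 Hz, v_o = 19.8 m/s, v_s = 23.7 m/s
  Direction: receding
Formula: f_o = f_s * (c - v_o) / (c + v_s)
Numerator: c - v_o = 343 - 19.8 = 323.2
Denominator: c + v_s = 343 + 23.7 = 366.7
f_o = 4719.7 * 323.2 / 366.7 = 4159.82

4159.82 Hz


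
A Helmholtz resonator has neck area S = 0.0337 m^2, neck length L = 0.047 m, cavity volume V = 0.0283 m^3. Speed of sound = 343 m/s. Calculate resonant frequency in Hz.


Given values:
  S = 0.0337 m^2, L = 0.047 m, V = 0.0283 m^3, c = 343 m/s
Formula: f = (c / (2*pi)) * sqrt(S / (V * L))
Compute V * L = 0.0283 * 0.047 = 0.0013301
Compute S / (V * L) = 0.0337 / 0.0013301 = 25.3364
Compute sqrt(25.3364) = 5.033528
Compute c / (2*pi) = 343 / 6.283185 = 54.590148
f = 54.590148 * 5.033528 = 274.78

274.78 Hz


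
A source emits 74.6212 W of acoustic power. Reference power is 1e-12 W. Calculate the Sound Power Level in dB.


Given values:
  W = 74.6212 W
  W_ref = 1e-12 W
Formula: SWL = 10 * log10(W / W_ref)
Compute ratio: W / W_ref = 74621200000000
Compute log10: log10(74621200000000) = 13.872862
Multiply: SWL = 10 * 13.872862 = 138.73

138.73 dB


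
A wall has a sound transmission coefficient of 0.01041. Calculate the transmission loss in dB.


Given values:
  tau = 0.01041
Formula: TL = 10 * log10(1 / tau)
Compute 1 / tau = 1 / 0.01041 = 96.0615
Compute log10(96.0615) = 1.982549
TL = 10 * 1.982549 = 19.83

19.83 dB


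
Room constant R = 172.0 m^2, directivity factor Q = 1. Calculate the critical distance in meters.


Given values:
  R = 172.0 m^2, Q = 1
Formula: d_c = 0.141 * sqrt(Q * R)
Compute Q * R = 1 * 172.0 = 172.0
Compute sqrt(172.0) = 13.1149
d_c = 0.141 * 13.1149 = 1.849

1.849 m


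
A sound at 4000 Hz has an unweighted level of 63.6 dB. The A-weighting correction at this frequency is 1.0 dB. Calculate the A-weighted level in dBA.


Given values:
  SPL = 63.6 dB
  A-weighting at 4000 Hz = 1.0 dB
Formula: L_A = SPL + A_weight
L_A = 63.6 + (1.0)
L_A = 64.6

64.6 dBA


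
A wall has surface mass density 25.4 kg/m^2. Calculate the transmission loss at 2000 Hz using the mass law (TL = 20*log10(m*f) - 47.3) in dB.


Given values:
  m = 25.4 kg/m^2, f = 2000 Hz
Formula: TL = 20 * log10(m * f) - 47.3
Compute m * f = 25.4 * 2000 = 50800.0
Compute log10(50800.0) = 4.705864
Compute 20 * 4.705864 = 94.1173
TL = 94.1173 - 47.3 = 46.82

46.82 dB


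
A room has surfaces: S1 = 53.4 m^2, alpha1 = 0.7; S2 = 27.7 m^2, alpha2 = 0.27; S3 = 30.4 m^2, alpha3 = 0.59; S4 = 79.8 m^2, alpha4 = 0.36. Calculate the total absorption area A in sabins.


Given surfaces:
  Surface 1: 53.4 * 0.7 = 37.38
  Surface 2: 27.7 * 0.27 = 7.479
  Surface 3: 30.4 * 0.59 = 17.936
  Surface 4: 79.8 * 0.36 = 28.728
Formula: A = sum(Si * alpha_i)
A = 37.38 + 7.479 + 17.936 + 28.728
A = 91.52

91.52 sabins


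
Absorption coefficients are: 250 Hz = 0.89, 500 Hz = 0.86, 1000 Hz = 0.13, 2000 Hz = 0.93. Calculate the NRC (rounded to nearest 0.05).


Given values:
  a_250 = 0.89, a_500 = 0.86
  a_1000 = 0.13, a_2000 = 0.93
Formula: NRC = (a250 + a500 + a1000 + a2000) / 4
Sum = 0.89 + 0.86 + 0.13 + 0.93 = 2.81
NRC = 2.81 / 4 = 0.7025
Rounded to nearest 0.05: 0.7

0.7


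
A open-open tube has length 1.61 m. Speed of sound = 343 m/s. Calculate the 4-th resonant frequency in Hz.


Given values:
  Tube type: open-open, L = 1.61 m, c = 343 m/s, n = 4
Formula: f_n = n * c / (2 * L)
Compute 2 * L = 2 * 1.61 = 3.22
f = 4 * 343 / 3.22
f = 426.09

426.09 Hz


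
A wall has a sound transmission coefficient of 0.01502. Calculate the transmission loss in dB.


Given values:
  tau = 0.01502
Formula: TL = 10 * log10(1 / tau)
Compute 1 / tau = 1 / 0.01502 = 66.5779
Compute log10(66.5779) = 1.82333
TL = 10 * 1.82333 = 18.23

18.23 dB


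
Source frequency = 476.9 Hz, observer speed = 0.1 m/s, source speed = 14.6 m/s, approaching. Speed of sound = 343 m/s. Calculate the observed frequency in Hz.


Given values:
  f_s = 476.9 Hz, v_o = 0.1 m/s, v_s = 14.6 m/s
  Direction: approaching
Formula: f_o = f_s * (c + v_o) / (c - v_s)
Numerator: c + v_o = 343 + 0.1 = 343.1
Denominator: c - v_s = 343 - 14.6 = 328.4
f_o = 476.9 * 343.1 / 328.4 = 498.25

498.25 Hz


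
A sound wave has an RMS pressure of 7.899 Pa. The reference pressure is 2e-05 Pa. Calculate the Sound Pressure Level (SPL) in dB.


Given values:
  p = 7.899 Pa
  p_ref = 2e-05 Pa
Formula: SPL = 20 * log10(p / p_ref)
Compute ratio: p / p_ref = 7.899 / 2e-05 = 394950
Compute log10: log10(394950) = 5.596542
Multiply: SPL = 20 * 5.596542 = 111.93

111.93 dB


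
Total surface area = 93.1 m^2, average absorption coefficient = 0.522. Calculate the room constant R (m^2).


Given values:
  S = 93.1 m^2, alpha = 0.522
Formula: R = S * alpha / (1 - alpha)
Numerator: 93.1 * 0.522 = 48.5982
Denominator: 1 - 0.522 = 0.478
R = 48.5982 / 0.478 = 101.67

101.67 m^2


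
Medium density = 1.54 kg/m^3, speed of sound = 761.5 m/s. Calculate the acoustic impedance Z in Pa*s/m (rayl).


Given values:
  rho = 1.54 kg/m^3
  c = 761.5 m/s
Formula: Z = rho * c
Z = 1.54 * 761.5
Z = 1172.71

1172.71 rayl


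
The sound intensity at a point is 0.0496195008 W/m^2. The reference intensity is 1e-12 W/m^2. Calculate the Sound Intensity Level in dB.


Given values:
  I = 0.0496195008 W/m^2
  I_ref = 1e-12 W/m^2
Formula: SIL = 10 * log10(I / I_ref)
Compute ratio: I / I_ref = 49619500800
Compute log10: log10(49619500800) = 10.695652
Multiply: SIL = 10 * 10.695652 = 106.96

106.96 dB


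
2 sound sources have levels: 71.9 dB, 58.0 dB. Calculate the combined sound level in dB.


Formula: L_total = 10 * log10( sum(10^(Li/10)) )
  Source 1: 10^(71.9/10) = 15488166.1891
  Source 2: 10^(58.0/10) = 630957.3445
Sum of linear values = 16119123.5336
L_total = 10 * log10(16119123.5336) = 72.07

72.07 dB


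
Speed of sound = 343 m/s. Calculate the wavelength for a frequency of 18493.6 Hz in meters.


Given values:
  c = 343 m/s, f = 18493.6 Hz
Formula: lambda = c / f
lambda = 343 / 18493.6
lambda = 0.0185

0.0185 m


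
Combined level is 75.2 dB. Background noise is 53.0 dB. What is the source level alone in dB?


Given values:
  L_total = 75.2 dB, L_bg = 53.0 dB
Formula: L_source = 10 * log10(10^(L_total/10) - 10^(L_bg/10))
Convert to linear:
  10^(75.2/10) = 33113112.1483
  10^(53.0/10) = 199526.2315
Difference: 33113112.1483 - 199526.2315 = 32913585.9168
L_source = 10 * log10(32913585.9168) = 75.17

75.17 dB


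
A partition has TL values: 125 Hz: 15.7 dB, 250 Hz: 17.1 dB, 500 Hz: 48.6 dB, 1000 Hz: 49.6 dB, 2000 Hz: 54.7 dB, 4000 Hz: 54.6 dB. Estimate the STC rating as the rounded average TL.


Given TL values at each frequency:
  125 Hz: 15.7 dB
  250 Hz: 17.1 dB
  500 Hz: 48.6 dB
  1000 Hz: 49.6 dB
  2000 Hz: 54.7 dB
  4000 Hz: 54.6 dB
Formula: STC ~ round(average of TL values)
Sum = 15.7 + 17.1 + 48.6 + 49.6 + 54.7 + 54.6 = 240.3
Average = 240.3 / 6 = 40.05
Rounded: 40

40


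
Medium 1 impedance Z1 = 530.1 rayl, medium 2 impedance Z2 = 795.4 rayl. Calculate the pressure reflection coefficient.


Given values:
  Z1 = 530.1 rayl, Z2 = 795.4 rayl
Formula: R = (Z2 - Z1) / (Z2 + Z1)
Numerator: Z2 - Z1 = 795.4 - 530.1 = 265.3
Denominator: Z2 + Z1 = 795.4 + 530.1 = 1325.5
R = 265.3 / 1325.5 = 0.2002

0.2002


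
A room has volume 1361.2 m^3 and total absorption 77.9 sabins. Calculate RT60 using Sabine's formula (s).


Given values:
  V = 1361.2 m^3
  A = 77.9 sabins
Formula: RT60 = 0.161 * V / A
Numerator: 0.161 * 1361.2 = 219.1532
RT60 = 219.1532 / 77.9 = 2.813

2.813 s


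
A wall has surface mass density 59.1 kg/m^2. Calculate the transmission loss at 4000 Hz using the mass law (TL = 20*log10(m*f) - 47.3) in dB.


Given values:
  m = 59.1 kg/m^2, f = 4000 Hz
Formula: TL = 20 * log10(m * f) - 47.3
Compute m * f = 59.1 * 4000 = 236400.0
Compute log10(236400.0) = 5.373647
Compute 20 * 5.373647 = 107.4729
TL = 107.4729 - 47.3 = 60.17

60.17 dB


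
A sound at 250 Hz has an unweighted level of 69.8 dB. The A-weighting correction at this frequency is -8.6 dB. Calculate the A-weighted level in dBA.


Given values:
  SPL = 69.8 dB
  A-weighting at 250 Hz = -8.6 dB
Formula: L_A = SPL + A_weight
L_A = 69.8 + (-8.6)
L_A = 61.2

61.2 dBA


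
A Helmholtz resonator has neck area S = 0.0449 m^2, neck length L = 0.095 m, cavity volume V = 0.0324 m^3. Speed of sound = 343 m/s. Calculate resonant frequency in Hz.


Given values:
  S = 0.0449 m^2, L = 0.095 m, V = 0.0324 m^3, c = 343 m/s
Formula: f = (c / (2*pi)) * sqrt(S / (V * L))
Compute V * L = 0.0324 * 0.095 = 0.003078
Compute S / (V * L) = 0.0449 / 0.003078 = 14.5874
Compute sqrt(14.5874) = 3.819345
Compute c / (2*pi) = 343 / 6.283185 = 54.590148
f = 54.590148 * 3.819345 = 208.5

208.5 Hz


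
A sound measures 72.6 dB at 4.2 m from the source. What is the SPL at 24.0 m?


Given values:
  SPL1 = 72.6 dB, r1 = 4.2 m, r2 = 24.0 m
Formula: SPL2 = SPL1 - 20 * log10(r2 / r1)
Compute ratio: r2 / r1 = 24.0 / 4.2 = 5.7143
Compute log10: log10(5.7143) = 0.756963
Compute drop: 20 * 0.756963 = 15.1393
SPL2 = 72.6 - 15.1393 = 57.46

57.46 dB


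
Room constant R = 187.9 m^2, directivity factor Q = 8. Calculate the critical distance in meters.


Given values:
  R = 187.9 m^2, Q = 8
Formula: d_c = 0.141 * sqrt(Q * R)
Compute Q * R = 8 * 187.9 = 1503.2
Compute sqrt(1503.2) = 38.7711
d_c = 0.141 * 38.7711 = 5.467

5.467 m


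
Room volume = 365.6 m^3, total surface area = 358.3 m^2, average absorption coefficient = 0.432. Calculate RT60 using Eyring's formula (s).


Given values:
  V = 365.6 m^3, S = 358.3 m^2, alpha = 0.432
Formula: RT60 = 0.161 * V / (-S * ln(1 - alpha))
Compute ln(1 - 0.432) = ln(0.568) = -0.565634
Denominator: -358.3 * -0.565634 = 202.6667
Numerator: 0.161 * 365.6 = 58.8616
RT60 = 58.8616 / 202.6667 = 0.29

0.29 s


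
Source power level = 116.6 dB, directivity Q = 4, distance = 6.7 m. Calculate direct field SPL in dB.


Given values:
  Lw = 116.6 dB, Q = 4, r = 6.7 m
Formula: SPL = Lw + 10 * log10(Q / (4 * pi * r^2))
Compute 4 * pi * r^2 = 4 * pi * 6.7^2 = 564.1044
Compute Q / denom = 4 / 564.1044 = 0.00709089
Compute 10 * log10(0.00709089) = -21.493
SPL = 116.6 + (-21.493) = 95.11

95.11 dB


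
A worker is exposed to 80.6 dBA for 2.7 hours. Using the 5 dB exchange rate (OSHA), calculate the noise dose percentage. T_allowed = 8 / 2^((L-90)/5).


Given values:
  L = 80.6 dBA, T = 2.7 hours
Formula: T_allowed = 8 / 2^((L - 90) / 5)
Compute exponent: (80.6 - 90) / 5 = -1.88
Compute 2^(-1.88) = 0.271684
T_allowed = 8 / 0.271684 = 29.445974 hours
Dose = (T / T_allowed) * 100
Dose = (2.7 / 29.445974) * 100 = 9.17

9.17 %


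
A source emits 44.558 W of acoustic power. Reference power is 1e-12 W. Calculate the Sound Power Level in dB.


Given values:
  W = 44.558 W
  W_ref = 1e-12 W
Formula: SWL = 10 * log10(W / W_ref)
Compute ratio: W / W_ref = 44558000000000
Compute log10: log10(44558000000000) = 13.648926
Multiply: SWL = 10 * 13.648926 = 136.49

136.49 dB


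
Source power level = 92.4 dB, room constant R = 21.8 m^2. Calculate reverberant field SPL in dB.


Given values:
  Lw = 92.4 dB, R = 21.8 m^2
Formula: SPL = Lw + 10 * log10(4 / R)
Compute 4 / R = 4 / 21.8 = 0.183486
Compute 10 * log10(0.183486) = -7.364
SPL = 92.4 + (-7.364) = 85.04

85.04 dB


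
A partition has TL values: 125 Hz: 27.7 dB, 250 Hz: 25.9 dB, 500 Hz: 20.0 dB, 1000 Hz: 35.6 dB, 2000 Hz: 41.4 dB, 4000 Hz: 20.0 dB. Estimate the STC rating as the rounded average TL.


Given TL values at each frequency:
  125 Hz: 27.7 dB
  250 Hz: 25.9 dB
  500 Hz: 20.0 dB
  1000 Hz: 35.6 dB
  2000 Hz: 41.4 dB
  4000 Hz: 20.0 dB
Formula: STC ~ round(average of TL values)
Sum = 27.7 + 25.9 + 20.0 + 35.6 + 41.4 + 20.0 = 170.6
Average = 170.6 / 6 = 28.43
Rounded: 28

28


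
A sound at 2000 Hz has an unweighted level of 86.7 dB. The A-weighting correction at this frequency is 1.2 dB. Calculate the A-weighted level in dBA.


Given values:
  SPL = 86.7 dB
  A-weighting at 2000 Hz = 1.2 dB
Formula: L_A = SPL + A_weight
L_A = 86.7 + (1.2)
L_A = 87.9

87.9 dBA


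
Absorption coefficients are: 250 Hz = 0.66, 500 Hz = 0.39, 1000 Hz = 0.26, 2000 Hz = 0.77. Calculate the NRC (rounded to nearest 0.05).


Given values:
  a_250 = 0.66, a_500 = 0.39
  a_1000 = 0.26, a_2000 = 0.77
Formula: NRC = (a250 + a500 + a1000 + a2000) / 4
Sum = 0.66 + 0.39 + 0.26 + 0.77 = 2.08
NRC = 2.08 / 4 = 0.52
Rounded to nearest 0.05: 0.5

0.5


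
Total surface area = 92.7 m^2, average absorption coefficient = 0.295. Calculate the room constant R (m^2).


Given values:
  S = 92.7 m^2, alpha = 0.295
Formula: R = S * alpha / (1 - alpha)
Numerator: 92.7 * 0.295 = 27.3465
Denominator: 1 - 0.295 = 0.705
R = 27.3465 / 0.705 = 38.79

38.79 m^2


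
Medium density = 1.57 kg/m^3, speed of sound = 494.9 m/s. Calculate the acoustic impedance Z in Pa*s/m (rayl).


Given values:
  rho = 1.57 kg/m^3
  c = 494.9 m/s
Formula: Z = rho * c
Z = 1.57 * 494.9
Z = 776.99

776.99 rayl


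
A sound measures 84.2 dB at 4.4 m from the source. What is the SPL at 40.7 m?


Given values:
  SPL1 = 84.2 dB, r1 = 4.4 m, r2 = 40.7 m
Formula: SPL2 = SPL1 - 20 * log10(r2 / r1)
Compute ratio: r2 / r1 = 40.7 / 4.4 = 9.25
Compute log10: log10(9.25) = 0.966142
Compute drop: 20 * 0.966142 = 19.3228
SPL2 = 84.2 - 19.3228 = 64.88

64.88 dB


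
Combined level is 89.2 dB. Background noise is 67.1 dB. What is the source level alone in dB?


Given values:
  L_total = 89.2 dB, L_bg = 67.1 dB
Formula: L_source = 10 * log10(10^(L_total/10) - 10^(L_bg/10))
Convert to linear:
  10^(89.2/10) = 831763771.1027
  10^(67.1/10) = 5128613.8399
Difference: 831763771.1027 - 5128613.8399 = 826635157.2628
L_source = 10 * log10(826635157.2628) = 89.17

89.17 dB


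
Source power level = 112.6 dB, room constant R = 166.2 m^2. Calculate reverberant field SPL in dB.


Given values:
  Lw = 112.6 dB, R = 166.2 m^2
Formula: SPL = Lw + 10 * log10(4 / R)
Compute 4 / R = 4 / 166.2 = 0.024067
Compute 10 * log10(0.024067) = -16.1858
SPL = 112.6 + (-16.1858) = 96.41

96.41 dB


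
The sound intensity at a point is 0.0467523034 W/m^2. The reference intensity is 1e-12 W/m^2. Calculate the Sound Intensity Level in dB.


Given values:
  I = 0.0467523034 W/m^2
  I_ref = 1e-12 W/m^2
Formula: SIL = 10 * log10(I / I_ref)
Compute ratio: I / I_ref = 46752303400
Compute log10: log10(46752303400) = 10.669803
Multiply: SIL = 10 * 10.669803 = 106.7

106.7 dB


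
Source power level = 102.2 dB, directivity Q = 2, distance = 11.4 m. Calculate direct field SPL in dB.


Given values:
  Lw = 102.2 dB, Q = 2, r = 11.4 m
Formula: SPL = Lw + 10 * log10(Q / (4 * pi * r^2))
Compute 4 * pi * r^2 = 4 * pi * 11.4^2 = 1633.1255
Compute Q / denom = 2 / 1633.1255 = 0.00122465
Compute 10 * log10(0.00122465) = -29.1199
SPL = 102.2 + (-29.1199) = 73.08

73.08 dB


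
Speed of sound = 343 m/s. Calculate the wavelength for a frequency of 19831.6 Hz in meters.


Given values:
  c = 343 m/s, f = 19831.6 Hz
Formula: lambda = c / f
lambda = 343 / 19831.6
lambda = 0.0173

0.0173 m


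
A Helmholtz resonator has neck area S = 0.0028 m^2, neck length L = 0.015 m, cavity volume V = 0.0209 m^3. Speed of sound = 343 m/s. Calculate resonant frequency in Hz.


Given values:
  S = 0.0028 m^2, L = 0.015 m, V = 0.0209 m^3, c = 343 m/s
Formula: f = (c / (2*pi)) * sqrt(S / (V * L))
Compute V * L = 0.0209 * 0.015 = 0.0003135
Compute S / (V * L) = 0.0028 / 0.0003135 = 8.9314
Compute sqrt(8.9314) = 2.988545
Compute c / (2*pi) = 343 / 6.283185 = 54.590148
f = 54.590148 * 2.988545 = 163.15

163.15 Hz


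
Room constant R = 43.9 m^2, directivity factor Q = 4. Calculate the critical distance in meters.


Given values:
  R = 43.9 m^2, Q = 4
Formula: d_c = 0.141 * sqrt(Q * R)
Compute Q * R = 4 * 43.9 = 175.6
Compute sqrt(175.6) = 13.2514
d_c = 0.141 * 13.2514 = 1.868

1.868 m


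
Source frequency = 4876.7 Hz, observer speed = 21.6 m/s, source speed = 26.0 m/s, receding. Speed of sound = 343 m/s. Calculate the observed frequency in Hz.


Given values:
  f_s = 4876.7 Hz, v_o = 21.6 m/s, v_s = 26.0 m/s
  Direction: receding
Formula: f_o = f_s * (c - v_o) / (c + v_s)
Numerator: c - v_o = 343 - 21.6 = 321.4
Denominator: c + v_s = 343 + 26.0 = 369.0
f_o = 4876.7 * 321.4 / 369.0 = 4247.62

4247.62 Hz


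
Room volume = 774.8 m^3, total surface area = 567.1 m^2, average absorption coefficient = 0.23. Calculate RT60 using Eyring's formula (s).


Given values:
  V = 774.8 m^3, S = 567.1 m^2, alpha = 0.23
Formula: RT60 = 0.161 * V / (-S * ln(1 - alpha))
Compute ln(1 - 0.23) = ln(0.77) = -0.261365
Denominator: -567.1 * -0.261365 = 148.2201
Numerator: 0.161 * 774.8 = 124.7428
RT60 = 124.7428 / 148.2201 = 0.842

0.842 s


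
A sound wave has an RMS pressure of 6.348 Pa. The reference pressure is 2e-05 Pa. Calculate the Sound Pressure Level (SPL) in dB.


Given values:
  p = 6.348 Pa
  p_ref = 2e-05 Pa
Formula: SPL = 20 * log10(p / p_ref)
Compute ratio: p / p_ref = 6.348 / 2e-05 = 317400
Compute log10: log10(317400) = 5.501607
Multiply: SPL = 20 * 5.501607 = 110.03

110.03 dB


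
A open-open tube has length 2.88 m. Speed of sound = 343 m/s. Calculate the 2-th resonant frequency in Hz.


Given values:
  Tube type: open-open, L = 2.88 m, c = 343 m/s, n = 2
Formula: f_n = n * c / (2 * L)
Compute 2 * L = 2 * 2.88 = 5.76
f = 2 * 343 / 5.76
f = 119.1

119.1 Hz


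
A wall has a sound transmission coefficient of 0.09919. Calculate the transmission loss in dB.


Given values:
  tau = 0.09919
Formula: TL = 10 * log10(1 / tau)
Compute 1 / tau = 1 / 0.09919 = 10.0817
Compute log10(10.0817) = 1.003534
TL = 10 * 1.003534 = 10.04

10.04 dB


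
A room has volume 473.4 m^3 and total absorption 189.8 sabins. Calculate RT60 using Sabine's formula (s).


Given values:
  V = 473.4 m^3
  A = 189.8 sabins
Formula: RT60 = 0.161 * V / A
Numerator: 0.161 * 473.4 = 76.2174
RT60 = 76.2174 / 189.8 = 0.402

0.402 s


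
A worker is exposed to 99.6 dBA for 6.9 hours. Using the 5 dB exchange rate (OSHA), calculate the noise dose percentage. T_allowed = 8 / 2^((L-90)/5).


Given values:
  L = 99.6 dBA, T = 6.9 hours
Formula: T_allowed = 8 / 2^((L - 90) / 5)
Compute exponent: (99.6 - 90) / 5 = 1.92
Compute 2^(1.92) = 3.784231
T_allowed = 8 / 3.784231 = 2.114036 hours
Dose = (T / T_allowed) * 100
Dose = (6.9 / 2.114036) * 100 = 326.39

326.39 %


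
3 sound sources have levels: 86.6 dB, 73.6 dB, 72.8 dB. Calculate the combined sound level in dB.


Formula: L_total = 10 * log10( sum(10^(Li/10)) )
  Source 1: 10^(86.6/10) = 457088189.6149
  Source 2: 10^(73.6/10) = 22908676.5277
  Source 3: 10^(72.8/10) = 19054607.1796
Sum of linear values = 499051473.3222
L_total = 10 * log10(499051473.3222) = 86.98

86.98 dB


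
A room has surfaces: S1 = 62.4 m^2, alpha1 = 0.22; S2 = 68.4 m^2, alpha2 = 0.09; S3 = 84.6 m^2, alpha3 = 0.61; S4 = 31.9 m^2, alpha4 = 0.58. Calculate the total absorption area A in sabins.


Given surfaces:
  Surface 1: 62.4 * 0.22 = 13.728
  Surface 2: 68.4 * 0.09 = 6.156
  Surface 3: 84.6 * 0.61 = 51.606
  Surface 4: 31.9 * 0.58 = 18.502
Formula: A = sum(Si * alpha_i)
A = 13.728 + 6.156 + 51.606 + 18.502
A = 89.99

89.99 sabins


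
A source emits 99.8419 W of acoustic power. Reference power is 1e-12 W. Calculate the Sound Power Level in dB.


Given values:
  W = 99.8419 W
  W_ref = 1e-12 W
Formula: SWL = 10 * log10(W / W_ref)
Compute ratio: W / W_ref = 99841900000000
Compute log10: log10(99841900000000) = 13.999313
Multiply: SWL = 10 * 13.999313 = 139.99

139.99 dB


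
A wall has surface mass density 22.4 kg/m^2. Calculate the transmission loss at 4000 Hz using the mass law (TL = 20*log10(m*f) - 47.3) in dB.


Given values:
  m = 22.4 kg/m^2, f = 4000 Hz
Formula: TL = 20 * log10(m * f) - 47.3
Compute m * f = 22.4 * 4000 = 89600.0
Compute log10(89600.0) = 4.952308
Compute 20 * 4.952308 = 99.0462
TL = 99.0462 - 47.3 = 51.75

51.75 dB


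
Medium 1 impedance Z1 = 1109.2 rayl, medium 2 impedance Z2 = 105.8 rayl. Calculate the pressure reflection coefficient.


Given values:
  Z1 = 1109.2 rayl, Z2 = 105.8 rayl
Formula: R = (Z2 - Z1) / (Z2 + Z1)
Numerator: Z2 - Z1 = 105.8 - 1109.2 = -1003.4
Denominator: Z2 + Z1 = 105.8 + 1109.2 = 1215.0
R = -1003.4 / 1215.0 = -0.8258

-0.8258


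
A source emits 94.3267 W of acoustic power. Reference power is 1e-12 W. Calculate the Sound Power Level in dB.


Given values:
  W = 94.3267 W
  W_ref = 1e-12 W
Formula: SWL = 10 * log10(W / W_ref)
Compute ratio: W / W_ref = 94326700000000
Compute log10: log10(94326700000000) = 13.974635
Multiply: SWL = 10 * 13.974635 = 139.75

139.75 dB


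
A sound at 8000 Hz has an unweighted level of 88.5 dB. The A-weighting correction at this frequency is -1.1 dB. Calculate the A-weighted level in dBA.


Given values:
  SPL = 88.5 dB
  A-weighting at 8000 Hz = -1.1 dB
Formula: L_A = SPL + A_weight
L_A = 88.5 + (-1.1)
L_A = 87.4

87.4 dBA


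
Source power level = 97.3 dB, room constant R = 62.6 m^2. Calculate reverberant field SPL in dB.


Given values:
  Lw = 97.3 dB, R = 62.6 m^2
Formula: SPL = Lw + 10 * log10(4 / R)
Compute 4 / R = 4 / 62.6 = 0.063898
Compute 10 * log10(0.063898) = -11.9451
SPL = 97.3 + (-11.9451) = 85.35

85.35 dB


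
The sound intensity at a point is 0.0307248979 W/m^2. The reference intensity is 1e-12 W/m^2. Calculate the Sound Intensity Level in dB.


Given values:
  I = 0.0307248979 W/m^2
  I_ref = 1e-12 W/m^2
Formula: SIL = 10 * log10(I / I_ref)
Compute ratio: I / I_ref = 30724897900
Compute log10: log10(30724897900) = 10.48749
Multiply: SIL = 10 * 10.48749 = 104.87

104.87 dB


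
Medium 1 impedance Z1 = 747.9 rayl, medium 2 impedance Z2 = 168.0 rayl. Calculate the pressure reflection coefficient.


Given values:
  Z1 = 747.9 rayl, Z2 = 168.0 rayl
Formula: R = (Z2 - Z1) / (Z2 + Z1)
Numerator: Z2 - Z1 = 168.0 - 747.9 = -579.9
Denominator: Z2 + Z1 = 168.0 + 747.9 = 915.9
R = -579.9 / 915.9 = -0.6331

-0.6331


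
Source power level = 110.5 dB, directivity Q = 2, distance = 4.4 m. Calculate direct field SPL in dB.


Given values:
  Lw = 110.5 dB, Q = 2, r = 4.4 m
Formula: SPL = Lw + 10 * log10(Q / (4 * pi * r^2))
Compute 4 * pi * r^2 = 4 * pi * 4.4^2 = 243.2849
Compute Q / denom = 2 / 243.2849 = 0.00822081
Compute 10 * log10(0.00822081) = -20.8509
SPL = 110.5 + (-20.8509) = 89.65

89.65 dB


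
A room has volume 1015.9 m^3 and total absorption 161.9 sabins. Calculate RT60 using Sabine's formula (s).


Given values:
  V = 1015.9 m^3
  A = 161.9 sabins
Formula: RT60 = 0.161 * V / A
Numerator: 0.161 * 1015.9 = 163.5599
RT60 = 163.5599 / 161.9 = 1.01

1.01 s


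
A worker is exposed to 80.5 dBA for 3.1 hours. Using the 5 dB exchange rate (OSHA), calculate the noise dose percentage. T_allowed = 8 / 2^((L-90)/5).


Given values:
  L = 80.5 dBA, T = 3.1 hours
Formula: T_allowed = 8 / 2^((L - 90) / 5)
Compute exponent: (80.5 - 90) / 5 = -1.9
Compute 2^(-1.9) = 0.267943
T_allowed = 8 / 0.267943 = 29.857096 hours
Dose = (T / T_allowed) * 100
Dose = (3.1 / 29.857096) * 100 = 10.38

10.38 %


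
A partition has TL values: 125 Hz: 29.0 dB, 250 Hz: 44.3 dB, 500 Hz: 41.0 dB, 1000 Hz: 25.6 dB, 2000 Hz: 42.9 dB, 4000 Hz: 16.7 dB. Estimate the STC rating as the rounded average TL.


Given TL values at each frequency:
  125 Hz: 29.0 dB
  250 Hz: 44.3 dB
  500 Hz: 41.0 dB
  1000 Hz: 25.6 dB
  2000 Hz: 42.9 dB
  4000 Hz: 16.7 dB
Formula: STC ~ round(average of TL values)
Sum = 29.0 + 44.3 + 41.0 + 25.6 + 42.9 + 16.7 = 199.5
Average = 199.5 / 6 = 33.25
Rounded: 33

33


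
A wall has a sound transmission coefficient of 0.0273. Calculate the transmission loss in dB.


Given values:
  tau = 0.0273
Formula: TL = 10 * log10(1 / tau)
Compute 1 / tau = 1 / 0.0273 = 36.63
Compute log10(36.63) = 1.563837
TL = 10 * 1.563837 = 15.64

15.64 dB


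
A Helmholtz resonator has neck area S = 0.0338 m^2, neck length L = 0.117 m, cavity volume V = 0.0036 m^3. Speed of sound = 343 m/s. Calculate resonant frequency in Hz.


Given values:
  S = 0.0338 m^2, L = 0.117 m, V = 0.0036 m^3, c = 343 m/s
Formula: f = (c / (2*pi)) * sqrt(S / (V * L))
Compute V * L = 0.0036 * 0.117 = 0.0004212
Compute S / (V * L) = 0.0338 / 0.0004212 = 80.2469
Compute sqrt(80.2469) = 8.958063
Compute c / (2*pi) = 343 / 6.283185 = 54.590148
f = 54.590148 * 8.958063 = 489.02

489.02 Hz


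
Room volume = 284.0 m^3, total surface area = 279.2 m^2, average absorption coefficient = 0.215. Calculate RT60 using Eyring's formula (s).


Given values:
  V = 284.0 m^3, S = 279.2 m^2, alpha = 0.215
Formula: RT60 = 0.161 * V / (-S * ln(1 - alpha))
Compute ln(1 - 0.215) = ln(0.785) = -0.242072
Denominator: -279.2 * -0.242072 = 67.5865
Numerator: 0.161 * 284.0 = 45.724
RT60 = 45.724 / 67.5865 = 0.677

0.677 s


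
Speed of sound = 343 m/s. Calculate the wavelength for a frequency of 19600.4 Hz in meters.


Given values:
  c = 343 m/s, f = 19600.4 Hz
Formula: lambda = c / f
lambda = 343 / 19600.4
lambda = 0.0175

0.0175 m


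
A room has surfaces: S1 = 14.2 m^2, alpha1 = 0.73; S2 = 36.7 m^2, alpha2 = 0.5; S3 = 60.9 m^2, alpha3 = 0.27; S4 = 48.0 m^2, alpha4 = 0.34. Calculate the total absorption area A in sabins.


Given surfaces:
  Surface 1: 14.2 * 0.73 = 10.366
  Surface 2: 36.7 * 0.5 = 18.35
  Surface 3: 60.9 * 0.27 = 16.443
  Surface 4: 48.0 * 0.34 = 16.32
Formula: A = sum(Si * alpha_i)
A = 10.366 + 18.35 + 16.443 + 16.32
A = 61.48

61.48 sabins


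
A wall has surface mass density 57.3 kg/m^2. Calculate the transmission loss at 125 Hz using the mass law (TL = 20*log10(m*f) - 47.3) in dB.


Given values:
  m = 57.3 kg/m^2, f = 125 Hz
Formula: TL = 20 * log10(m * f) - 47.3
Compute m * f = 57.3 * 125 = 7162.5
Compute log10(7162.5) = 3.855065
Compute 20 * 3.855065 = 77.1013
TL = 77.1013 - 47.3 = 29.8

29.8 dB


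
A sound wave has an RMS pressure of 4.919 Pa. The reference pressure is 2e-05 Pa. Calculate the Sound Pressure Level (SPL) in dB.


Given values:
  p = 4.919 Pa
  p_ref = 2e-05 Pa
Formula: SPL = 20 * log10(p / p_ref)
Compute ratio: p / p_ref = 4.919 / 2e-05 = 245950
Compute log10: log10(245950) = 5.390847
Multiply: SPL = 20 * 5.390847 = 107.82

107.82 dB


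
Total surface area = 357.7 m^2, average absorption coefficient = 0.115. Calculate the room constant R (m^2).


Given values:
  S = 357.7 m^2, alpha = 0.115
Formula: R = S * alpha / (1 - alpha)
Numerator: 357.7 * 0.115 = 41.1355
Denominator: 1 - 0.115 = 0.885
R = 41.1355 / 0.885 = 46.48

46.48 m^2


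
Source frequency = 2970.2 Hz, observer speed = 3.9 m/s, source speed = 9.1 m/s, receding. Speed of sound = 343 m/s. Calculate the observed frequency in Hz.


Given values:
  f_s = 2970.2 Hz, v_o = 3.9 m/s, v_s = 9.1 m/s
  Direction: receding
Formula: f_o = f_s * (c - v_o) / (c + v_s)
Numerator: c - v_o = 343 - 3.9 = 339.1
Denominator: c + v_s = 343 + 9.1 = 352.1
f_o = 2970.2 * 339.1 / 352.1 = 2860.54

2860.54 Hz


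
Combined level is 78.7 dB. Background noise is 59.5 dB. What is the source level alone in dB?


Given values:
  L_total = 78.7 dB, L_bg = 59.5 dB
Formula: L_source = 10 * log10(10^(L_total/10) - 10^(L_bg/10))
Convert to linear:
  10^(78.7/10) = 74131024.1301
  10^(59.5/10) = 891250.9381
Difference: 74131024.1301 - 891250.9381 = 73239773.192
L_source = 10 * log10(73239773.192) = 78.65

78.65 dB


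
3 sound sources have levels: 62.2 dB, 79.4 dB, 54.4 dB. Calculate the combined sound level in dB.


Formula: L_total = 10 * log10( sum(10^(Li/10)) )
  Source 1: 10^(62.2/10) = 1659586.9074
  Source 2: 10^(79.4/10) = 87096358.9956
  Source 3: 10^(54.4/10) = 275422.8703
Sum of linear values = 89031368.7733
L_total = 10 * log10(89031368.7733) = 79.5

79.5 dB


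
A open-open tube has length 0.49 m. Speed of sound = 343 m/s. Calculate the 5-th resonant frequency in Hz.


Given values:
  Tube type: open-open, L = 0.49 m, c = 343 m/s, n = 5
Formula: f_n = n * c / (2 * L)
Compute 2 * L = 2 * 0.49 = 0.98
f = 5 * 343 / 0.98
f = 1750.0

1750.0 Hz


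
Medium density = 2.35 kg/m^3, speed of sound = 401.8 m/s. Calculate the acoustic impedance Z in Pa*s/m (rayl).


Given values:
  rho = 2.35 kg/m^3
  c = 401.8 m/s
Formula: Z = rho * c
Z = 2.35 * 401.8
Z = 944.23

944.23 rayl


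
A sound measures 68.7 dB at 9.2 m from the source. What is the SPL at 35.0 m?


Given values:
  SPL1 = 68.7 dB, r1 = 9.2 m, r2 = 35.0 m
Formula: SPL2 = SPL1 - 20 * log10(r2 / r1)
Compute ratio: r2 / r1 = 35.0 / 9.2 = 3.8043
Compute log10: log10(3.8043) = 0.580275
Compute drop: 20 * 0.580275 = 11.6055
SPL2 = 68.7 - 11.6055 = 57.09

57.09 dB


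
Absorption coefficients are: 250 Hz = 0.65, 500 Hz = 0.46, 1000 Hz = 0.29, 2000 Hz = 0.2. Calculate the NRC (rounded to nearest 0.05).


Given values:
  a_250 = 0.65, a_500 = 0.46
  a_1000 = 0.29, a_2000 = 0.2
Formula: NRC = (a250 + a500 + a1000 + a2000) / 4
Sum = 0.65 + 0.46 + 0.29 + 0.2 = 1.6
NRC = 1.6 / 4 = 0.4
Rounded to nearest 0.05: 0.4

0.4


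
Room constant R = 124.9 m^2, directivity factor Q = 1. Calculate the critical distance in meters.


Given values:
  R = 124.9 m^2, Q = 1
Formula: d_c = 0.141 * sqrt(Q * R)
Compute Q * R = 1 * 124.9 = 124.9
Compute sqrt(124.9) = 11.1759
d_c = 0.141 * 11.1759 = 1.576

1.576 m


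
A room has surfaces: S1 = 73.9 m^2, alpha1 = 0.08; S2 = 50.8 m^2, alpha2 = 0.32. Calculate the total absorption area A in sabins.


Given surfaces:
  Surface 1: 73.9 * 0.08 = 5.912
  Surface 2: 50.8 * 0.32 = 16.256
Formula: A = sum(Si * alpha_i)
A = 5.912 + 16.256
A = 22.17

22.17 sabins


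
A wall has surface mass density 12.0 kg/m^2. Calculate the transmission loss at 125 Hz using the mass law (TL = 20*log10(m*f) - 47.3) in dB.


Given values:
  m = 12.0 kg/m^2, f = 125 Hz
Formula: TL = 20 * log10(m * f) - 47.3
Compute m * f = 12.0 * 125 = 1500.0
Compute log10(1500.0) = 3.176091
Compute 20 * 3.176091 = 63.5218
TL = 63.5218 - 47.3 = 16.22

16.22 dB


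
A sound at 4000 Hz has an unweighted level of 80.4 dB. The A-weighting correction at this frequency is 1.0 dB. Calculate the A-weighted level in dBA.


Given values:
  SPL = 80.4 dB
  A-weighting at 4000 Hz = 1.0 dB
Formula: L_A = SPL + A_weight
L_A = 80.4 + (1.0)
L_A = 81.4

81.4 dBA


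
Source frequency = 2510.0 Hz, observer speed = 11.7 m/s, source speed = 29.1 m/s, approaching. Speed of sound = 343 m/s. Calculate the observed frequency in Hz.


Given values:
  f_s = 2510.0 Hz, v_o = 11.7 m/s, v_s = 29.1 m/s
  Direction: approaching
Formula: f_o = f_s * (c + v_o) / (c - v_s)
Numerator: c + v_o = 343 + 11.7 = 354.7
Denominator: c - v_s = 343 - 29.1 = 313.9
f_o = 2510.0 * 354.7 / 313.9 = 2836.24

2836.24 Hz


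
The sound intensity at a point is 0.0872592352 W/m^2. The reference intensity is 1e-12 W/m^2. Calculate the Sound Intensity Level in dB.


Given values:
  I = 0.0872592352 W/m^2
  I_ref = 1e-12 W/m^2
Formula: SIL = 10 * log10(I / I_ref)
Compute ratio: I / I_ref = 87259235200
Compute log10: log10(87259235200) = 10.940811
Multiply: SIL = 10 * 10.940811 = 109.41

109.41 dB


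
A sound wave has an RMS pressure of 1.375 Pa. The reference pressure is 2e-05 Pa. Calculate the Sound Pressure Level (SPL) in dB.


Given values:
  p = 1.375 Pa
  p_ref = 2e-05 Pa
Formula: SPL = 20 * log10(p / p_ref)
Compute ratio: p / p_ref = 1.375 / 2e-05 = 68750
Compute log10: log10(68750) = 4.837273
Multiply: SPL = 20 * 4.837273 = 96.75

96.75 dB


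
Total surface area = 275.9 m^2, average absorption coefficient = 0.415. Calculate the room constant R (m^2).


Given values:
  S = 275.9 m^2, alpha = 0.415
Formula: R = S * alpha / (1 - alpha)
Numerator: 275.9 * 0.415 = 114.4985
Denominator: 1 - 0.415 = 0.585
R = 114.4985 / 0.585 = 195.72

195.72 m^2


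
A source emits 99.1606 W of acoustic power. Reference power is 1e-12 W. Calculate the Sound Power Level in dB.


Given values:
  W = 99.1606 W
  W_ref = 1e-12 W
Formula: SWL = 10 * log10(W / W_ref)
Compute ratio: W / W_ref = 99160600000000
Compute log10: log10(99160600000000) = 13.996339
Multiply: SWL = 10 * 13.996339 = 139.96

139.96 dB


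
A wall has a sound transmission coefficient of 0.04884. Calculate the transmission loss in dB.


Given values:
  tau = 0.04884
Formula: TL = 10 * log10(1 / tau)
Compute 1 / tau = 1 / 0.04884 = 20.475
Compute log10(20.475) = 1.311224
TL = 10 * 1.311224 = 13.11

13.11 dB


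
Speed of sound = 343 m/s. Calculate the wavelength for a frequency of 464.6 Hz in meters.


Given values:
  c = 343 m/s, f = 464.6 Hz
Formula: lambda = c / f
lambda = 343 / 464.6
lambda = 0.7383

0.7383 m


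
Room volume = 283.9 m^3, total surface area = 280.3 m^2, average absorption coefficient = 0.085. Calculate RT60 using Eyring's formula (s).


Given values:
  V = 283.9 m^3, S = 280.3 m^2, alpha = 0.085
Formula: RT60 = 0.161 * V / (-S * ln(1 - alpha))
Compute ln(1 - 0.085) = ln(0.915) = -0.088831
Denominator: -280.3 * -0.088831 = 24.8993
Numerator: 0.161 * 283.9 = 45.7079
RT60 = 45.7079 / 24.8993 = 1.836

1.836 s


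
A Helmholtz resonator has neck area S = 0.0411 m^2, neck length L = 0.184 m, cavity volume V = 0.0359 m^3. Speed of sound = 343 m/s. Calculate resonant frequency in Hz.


Given values:
  S = 0.0411 m^2, L = 0.184 m, V = 0.0359 m^3, c = 343 m/s
Formula: f = (c / (2*pi)) * sqrt(S / (V * L))
Compute V * L = 0.0359 * 0.184 = 0.0066056
Compute S / (V * L) = 0.0411 / 0.0066056 = 6.222
Compute sqrt(6.222) = 2.494394
Compute c / (2*pi) = 343 / 6.283185 = 54.590148
f = 54.590148 * 2.494394 = 136.17

136.17 Hz


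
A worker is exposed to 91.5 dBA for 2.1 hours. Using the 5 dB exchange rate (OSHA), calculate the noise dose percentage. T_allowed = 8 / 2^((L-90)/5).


Given values:
  L = 91.5 dBA, T = 2.1 hours
Formula: T_allowed = 8 / 2^((L - 90) / 5)
Compute exponent: (91.5 - 90) / 5 = 0.3
Compute 2^(0.3) = 1.231144
T_allowed = 8 / 1.231144 = 6.498021 hours
Dose = (T / T_allowed) * 100
Dose = (2.1 / 6.498021) * 100 = 32.32

32.32 %


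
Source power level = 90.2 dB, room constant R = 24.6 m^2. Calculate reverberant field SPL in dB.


Given values:
  Lw = 90.2 dB, R = 24.6 m^2
Formula: SPL = Lw + 10 * log10(4 / R)
Compute 4 / R = 4 / 24.6 = 0.162602
Compute 10 * log10(0.162602) = -7.8887
SPL = 90.2 + (-7.8887) = 82.31

82.31 dB
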